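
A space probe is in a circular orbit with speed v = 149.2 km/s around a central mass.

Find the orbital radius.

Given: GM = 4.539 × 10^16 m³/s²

Convert to SI: v = 149.2 km/s = 149200 m/s.
For a circular orbit, v² = GM / r, so r = GM / v².
r = 4.539e+16 / (149200)² m ≈ 2.039e+06 m = 2.039 Mm.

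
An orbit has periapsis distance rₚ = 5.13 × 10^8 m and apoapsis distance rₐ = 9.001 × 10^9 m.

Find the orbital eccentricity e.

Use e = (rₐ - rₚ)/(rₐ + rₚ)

e = (rₐ − rₚ) / (rₐ + rₚ).
e = (9.001e+09 − 5.13e+08) / (9.001e+09 + 5.13e+08) = 8.488e+09 / 9.514e+09 ≈ 0.8922.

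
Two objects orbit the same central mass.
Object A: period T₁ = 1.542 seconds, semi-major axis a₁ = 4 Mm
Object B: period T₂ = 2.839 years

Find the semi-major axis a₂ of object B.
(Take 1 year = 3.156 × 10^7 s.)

Convert to SI: a₁ = 4 Mm = 4e+06 m; T₂ = 2.839 years = 8.95988e+07 s.
Kepler's third law: (T₁/T₂)² = (a₁/a₂)³ ⇒ a₂ = a₁ · (T₂/T₁)^(2/3).
T₂/T₁ = 8.95988e+07 / 1.542 = 5.81056e+07.
a₂ = 4e+06 · (5.81056e+07)^(2/3) m ≈ 6.001e+11 m = 600.1 Gm.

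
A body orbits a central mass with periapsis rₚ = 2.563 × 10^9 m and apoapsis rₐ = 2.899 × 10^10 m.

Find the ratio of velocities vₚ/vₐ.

Conservation of angular momentum gives rₚvₚ = rₐvₐ, so vₚ/vₐ = rₐ/rₚ.
vₚ/vₐ = 2.899e+10 / 2.563e+09 ≈ 11.31.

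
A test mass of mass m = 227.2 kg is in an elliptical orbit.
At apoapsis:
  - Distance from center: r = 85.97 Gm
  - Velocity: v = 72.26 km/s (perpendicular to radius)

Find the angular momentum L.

Convert to SI: r = 85.97 Gm = 8.597e+10 m; v = 72.26 km/s = 72260 m/s.
Since v is perpendicular to r, L = m · v · r.
L = 227.2 · 72260 · 8.597e+10 kg·m²/s ≈ 1.411e+18 kg·m²/s.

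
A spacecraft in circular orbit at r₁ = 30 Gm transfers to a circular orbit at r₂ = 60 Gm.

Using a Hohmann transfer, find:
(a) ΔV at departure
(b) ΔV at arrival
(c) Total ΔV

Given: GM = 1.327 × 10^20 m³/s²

Convert to SI: r₁ = 30 Gm = 3e+10 m; r₂ = 60 Gm = 6e+10 m.
Transfer semi-major axis: a_t = (r₁ + r₂)/2 = (3e+10 + 6e+10)/2 = 4.5e+10 m.
Circular speeds: v₁ = √(GM/r₁) = 66508.1 m/s, v₂ = √(GM/r₂) = 47028.4 m/s.
Transfer speeds (vis-viva v² = GM(2/r − 1/a_t)): v₁ᵗ = 76797 m/s, v₂ᵗ = 38398.5 m/s.
(a) ΔV₁ = |v₁ᵗ − v₁| ≈ 1.029e+04 m/s = 10.29 km/s.
(b) ΔV₂ = |v₂ − v₂ᵗ| ≈ 8630 m/s = 8.63 km/s.
(c) ΔV_total = ΔV₁ + ΔV₂ ≈ 1.892e+04 m/s = 18.92 km/s.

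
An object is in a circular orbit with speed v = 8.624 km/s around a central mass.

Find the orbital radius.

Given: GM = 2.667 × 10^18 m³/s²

Convert to SI: v = 8.624 km/s = 8624 m/s.
For a circular orbit, v² = GM / r, so r = GM / v².
r = 2.667e+18 / (8624)² m ≈ 3.586e+10 m = 35.86 Gm.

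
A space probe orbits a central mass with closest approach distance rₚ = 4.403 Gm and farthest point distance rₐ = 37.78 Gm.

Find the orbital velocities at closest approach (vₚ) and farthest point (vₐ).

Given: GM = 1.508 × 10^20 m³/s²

Convert to SI: rₚ = 4.403 Gm = 4.403e+09 m; rₐ = 37.78 Gm = 3.778e+10 m.
Use the vis-viva equation v² = GM(2/r − 1/a) with a = (rₚ + rₐ)/2 = (4.403e+09 + 3.778e+10)/2 = 2.10915e+10 m.
vₚ = √(GM · (2/rₚ − 1/a)) = √(1.508e+20 · (2/4.403e+09 − 1/2.10915e+10)) m/s ≈ 2.477e+05 m/s = 247.7 km/s.
vₐ = √(GM · (2/rₐ − 1/a)) = √(1.508e+20 · (2/3.778e+10 − 1/2.10915e+10)) m/s ≈ 2.887e+04 m/s = 28.87 km/s.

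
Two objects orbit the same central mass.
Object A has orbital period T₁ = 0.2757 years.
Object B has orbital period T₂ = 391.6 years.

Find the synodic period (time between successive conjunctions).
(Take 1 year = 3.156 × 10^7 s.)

Convert to SI: T₁ = 0.2757 years = 8.70109e+06 s; T₂ = 391.6 years = 1.23589e+10 s.
T_syn = |T₁ · T₂ / (T₁ − T₂)|.
T_syn = |8.70109e+06 · 1.23589e+10 / (8.70109e+06 − 1.23589e+10)| s ≈ 8.707e+06 s = 0.2759 years.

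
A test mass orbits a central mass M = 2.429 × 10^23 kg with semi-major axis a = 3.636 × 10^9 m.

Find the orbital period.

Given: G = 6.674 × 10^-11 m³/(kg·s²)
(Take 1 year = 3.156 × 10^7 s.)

GM = G · M = 6.674e-11 · 2.429e+23 = 1.62111e+13 m³/s².
Kepler's third law: T = 2π √(a³ / GM).
Substituting a = 3.636e+09 m and GM = 1.62111e+13 m³/s²:
T = 2π √((3.636e+09)³ / 1.62111e+13) s
T ≈ 3.421e+08 s = 10.84 years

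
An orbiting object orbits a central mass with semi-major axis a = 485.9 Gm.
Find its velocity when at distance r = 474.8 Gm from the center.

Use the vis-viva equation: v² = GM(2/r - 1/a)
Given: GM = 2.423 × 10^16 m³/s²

Convert to SI: a = 485.9 Gm = 4.859e+11 m; r = 474.8 Gm = 4.748e+11 m.
Vis-viva: v = √(GM · (2/r − 1/a)).
2/r − 1/a = 2/4.748e+11 − 1/4.859e+11 = 2.15426e-12 m⁻¹.
v = √(2.423e+16 · 2.15426e-12) m/s ≈ 228.5 m/s = 228.5 m/s.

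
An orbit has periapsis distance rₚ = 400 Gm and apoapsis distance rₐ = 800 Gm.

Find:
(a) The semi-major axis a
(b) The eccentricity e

Convert to SI: rₚ = 400 Gm = 4e+11 m; rₐ = 800 Gm = 8e+11 m.
(a) a = (rₚ + rₐ) / 2 = (4e+11 + 8e+11) / 2 ≈ 6e+11 m = 600 Gm.
(b) e = (rₐ − rₚ) / (rₐ + rₚ) = (8e+11 − 4e+11) / (8e+11 + 4e+11) ≈ 0.3333.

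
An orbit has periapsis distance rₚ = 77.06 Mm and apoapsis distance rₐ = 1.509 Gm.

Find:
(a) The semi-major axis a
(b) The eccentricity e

Convert to SI: rₚ = 77.06 Mm = 7.706e+07 m; rₐ = 1.509 Gm = 1.509e+09 m.
(a) a = (rₚ + rₐ) / 2 = (7.706e+07 + 1.509e+09) / 2 ≈ 7.93e+08 m = 793 Mm.
(b) e = (rₐ − rₚ) / (rₐ + rₚ) = (1.509e+09 − 7.706e+07) / (1.509e+09 + 7.706e+07) ≈ 0.9028.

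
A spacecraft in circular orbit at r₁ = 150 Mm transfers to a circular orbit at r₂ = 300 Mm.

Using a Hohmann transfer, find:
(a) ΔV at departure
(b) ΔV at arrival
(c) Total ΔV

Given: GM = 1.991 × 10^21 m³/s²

Convert to SI: r₁ = 150 Mm = 1.5e+08 m; r₂ = 300 Mm = 3e+08 m.
Transfer semi-major axis: a_t = (r₁ + r₂)/2 = (1.5e+08 + 3e+08)/2 = 2.25e+08 m.
Circular speeds: v₁ = √(GM/r₁) = 3.64326e+06 m/s, v₂ = √(GM/r₂) = 2.57617e+06 m/s.
Transfer speeds (vis-viva v² = GM(2/r − 1/a_t)): v₁ᵗ = 4.20687e+06 m/s, v₂ᵗ = 2.10344e+06 m/s.
(a) ΔV₁ = |v₁ᵗ − v₁| ≈ 5.636e+05 m/s = 563.6 km/s.
(b) ΔV₂ = |v₂ − v₂ᵗ| ≈ 4.727e+05 m/s = 472.7 km/s.
(c) ΔV_total = ΔV₁ + ΔV₂ ≈ 1.036e+06 m/s = 1036 km/s.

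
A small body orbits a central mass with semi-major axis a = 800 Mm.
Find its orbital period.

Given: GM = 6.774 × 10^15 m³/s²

Convert to SI: a = 800 Mm = 8e+08 m.
Kepler's third law: T = 2π √(a³ / GM).
Substituting a = 8e+08 m and GM = 6.774e+15 m³/s²:
T = 2π √((8e+08)³ / 6.774e+15) s
T ≈ 1.727e+06 s = 19.99 days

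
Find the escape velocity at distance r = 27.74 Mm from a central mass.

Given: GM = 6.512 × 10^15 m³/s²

Convert to SI: r = 27.74 Mm = 2.774e+07 m.
Escape velocity comes from setting total energy to zero: ½v² − GM/r = 0 ⇒ v_esc = √(2GM / r).
v_esc = √(2 · 6.512e+15 / 2.774e+07) m/s ≈ 2.167e+04 m/s = 21.67 km/s.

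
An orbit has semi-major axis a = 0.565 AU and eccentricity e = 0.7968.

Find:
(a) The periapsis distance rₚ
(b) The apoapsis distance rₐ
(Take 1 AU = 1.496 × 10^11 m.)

Convert to SI: a = 0.565 AU = 8.4524e+10 m.
(a) rₚ = a(1 − e) = 8.4524e+10 · (1 − 0.7968) = 8.4524e+10 · 0.2032 ≈ 1.718e+10 m = 0.1148 AU.
(b) rₐ = a(1 + e) = 8.4524e+10 · (1 + 0.7968) = 8.4524e+10 · 1.7968 ≈ 1.519e+11 m = 1.015 AU.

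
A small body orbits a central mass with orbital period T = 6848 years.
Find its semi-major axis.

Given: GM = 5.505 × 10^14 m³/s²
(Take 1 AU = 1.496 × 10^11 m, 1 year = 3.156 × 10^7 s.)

Convert to SI: T = 6848 years = 2.16123e+11 s.
Invert Kepler's third law: a = (GM · T² / (4π²))^(1/3).
Substituting T = 2.16123e+11 s and GM = 5.505e+14 m³/s²:
a = (5.505e+14 · (2.16123e+11)² / (4π²))^(1/3) m
a ≈ 8.668e+11 m = 5.794 AU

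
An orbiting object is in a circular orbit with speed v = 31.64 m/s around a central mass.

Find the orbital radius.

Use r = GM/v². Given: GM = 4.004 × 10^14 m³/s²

For a circular orbit, v² = GM / r, so r = GM / v².
r = 4.004e+14 / (31.64)² m ≈ 4e+11 m = 400 Gm.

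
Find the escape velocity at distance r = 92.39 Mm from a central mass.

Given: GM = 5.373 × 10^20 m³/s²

Convert to SI: r = 92.39 Mm = 9.239e+07 m.
Escape velocity comes from setting total energy to zero: ½v² − GM/r = 0 ⇒ v_esc = √(2GM / r).
v_esc = √(2 · 5.373e+20 / 9.239e+07) m/s ≈ 3.41e+06 m/s = 3410 km/s.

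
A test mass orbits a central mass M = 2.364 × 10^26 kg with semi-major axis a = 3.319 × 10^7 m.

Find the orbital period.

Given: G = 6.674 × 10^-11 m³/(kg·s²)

GM = G · M = 6.674e-11 · 2.364e+26 = 1.57773e+16 m³/s².
Kepler's third law: T = 2π √(a³ / GM).
Substituting a = 3.319e+07 m and GM = 1.57773e+16 m³/s²:
T = 2π √((3.319e+07)³ / 1.57773e+16) s
T ≈ 9565 s = 2.657 hours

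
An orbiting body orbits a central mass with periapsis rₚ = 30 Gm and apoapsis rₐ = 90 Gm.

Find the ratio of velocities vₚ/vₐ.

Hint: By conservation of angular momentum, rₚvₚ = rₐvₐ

Convert to SI: rₚ = 30 Gm = 3e+10 m; rₐ = 90 Gm = 9e+10 m.
Conservation of angular momentum gives rₚvₚ = rₐvₐ, so vₚ/vₐ = rₐ/rₚ.
vₚ/vₐ = 9e+10 / 3e+10 ≈ 3.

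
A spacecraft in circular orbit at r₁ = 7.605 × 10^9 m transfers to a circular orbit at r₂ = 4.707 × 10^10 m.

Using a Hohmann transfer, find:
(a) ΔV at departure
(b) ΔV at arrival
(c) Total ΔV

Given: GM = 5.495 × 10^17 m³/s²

Transfer semi-major axis: a_t = (r₁ + r₂)/2 = (7.605e+09 + 4.707e+10)/2 = 2.73375e+10 m.
Circular speeds: v₁ = √(GM/r₁) = 8500.3 m/s, v₂ = √(GM/r₂) = 3416.74 m/s.
Transfer speeds (vis-viva v² = GM(2/r − 1/a_t)): v₁ᵗ = 11153.9 m/s, v₂ᵗ = 1802.11 m/s.
(a) ΔV₁ = |v₁ᵗ − v₁| ≈ 2654 m/s = 2.654 km/s.
(b) ΔV₂ = |v₂ − v₂ᵗ| ≈ 1615 m/s = 1.615 km/s.
(c) ΔV_total = ΔV₁ + ΔV₂ ≈ 4268 m/s = 4.268 km/s.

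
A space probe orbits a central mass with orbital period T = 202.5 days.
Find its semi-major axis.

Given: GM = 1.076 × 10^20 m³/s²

Convert to SI: T = 202.5 days = 1.7496e+07 s.
Invert Kepler's third law: a = (GM · T² / (4π²))^(1/3).
Substituting T = 1.7496e+07 s and GM = 1.076e+20 m³/s²:
a = (1.076e+20 · (1.7496e+07)² / (4π²))^(1/3) m
a ≈ 9.414e+10 m = 94.14 Gm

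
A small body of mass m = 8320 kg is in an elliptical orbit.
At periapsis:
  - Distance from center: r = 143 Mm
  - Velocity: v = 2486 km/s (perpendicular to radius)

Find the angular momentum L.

Convert to SI: r = 143 Mm = 1.43e+08 m; v = 2486 km/s = 2.486e+06 m/s.
Since v is perpendicular to r, L = m · v · r.
L = 8320 · 2.486e+06 · 1.43e+08 kg·m²/s ≈ 2.958e+18 kg·m²/s.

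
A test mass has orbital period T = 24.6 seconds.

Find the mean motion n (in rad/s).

n = 2π / T.
n = 2π / 24.6 s ≈ 0.2554 rad/s.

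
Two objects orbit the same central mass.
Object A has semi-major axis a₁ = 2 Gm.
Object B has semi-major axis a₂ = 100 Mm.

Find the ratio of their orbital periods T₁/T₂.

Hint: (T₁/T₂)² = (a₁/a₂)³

Convert to SI: a₁ = 2 Gm = 2e+09 m; a₂ = 100 Mm = 1e+08 m.
From Kepler's third law, (T₁/T₂)² = (a₁/a₂)³, so T₁/T₂ = (a₁/a₂)^(3/2).
a₁/a₂ = 2e+09 / 1e+08 = 20.
T₁/T₂ = (20)^(3/2) ≈ 89.44.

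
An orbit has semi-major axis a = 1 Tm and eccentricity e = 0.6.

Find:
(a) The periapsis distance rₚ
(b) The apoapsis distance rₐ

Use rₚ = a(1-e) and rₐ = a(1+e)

Convert to SI: a = 1 Tm = 1e+12 m.
(a) rₚ = a(1 − e) = 1e+12 · (1 − 0.6) = 1e+12 · 0.4 ≈ 4e+11 m = 400 Gm.
(b) rₐ = a(1 + e) = 1e+12 · (1 + 0.6) = 1e+12 · 1.6 ≈ 1.6e+12 m = 1.6 Tm.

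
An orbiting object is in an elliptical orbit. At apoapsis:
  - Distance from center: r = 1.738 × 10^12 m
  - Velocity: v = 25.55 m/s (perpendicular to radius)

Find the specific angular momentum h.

With v perpendicular to r, h = r · v.
h = 1.738e+12 · 25.55 m²/s ≈ 4.441e+13 m²/s.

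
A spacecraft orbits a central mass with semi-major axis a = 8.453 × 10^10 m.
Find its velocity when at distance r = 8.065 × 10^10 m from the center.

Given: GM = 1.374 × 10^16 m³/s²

Vis-viva: v = √(GM · (2/r − 1/a)).
2/r − 1/a = 2/8.065e+10 − 1/8.453e+10 = 1.29684e-11 m⁻¹.
v = √(1.374e+16 · 1.29684e-11) m/s ≈ 422.1 m/s = 422.1 m/s.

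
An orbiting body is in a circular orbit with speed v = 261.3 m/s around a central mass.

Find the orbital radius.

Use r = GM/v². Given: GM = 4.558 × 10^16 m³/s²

For a circular orbit, v² = GM / r, so r = GM / v².
r = 4.558e+16 / (261.3)² m ≈ 6.676e+11 m = 6.676 × 10^11 m.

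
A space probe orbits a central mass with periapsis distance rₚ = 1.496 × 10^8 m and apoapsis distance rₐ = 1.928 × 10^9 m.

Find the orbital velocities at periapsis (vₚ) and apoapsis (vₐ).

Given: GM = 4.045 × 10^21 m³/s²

Use the vis-viva equation v² = GM(2/r − 1/a) with a = (rₚ + rₐ)/2 = (1.496e+08 + 1.928e+09)/2 = 1.0388e+09 m.
vₚ = √(GM · (2/rₚ − 1/a)) = √(4.045e+21 · (2/1.496e+08 − 1/1.0388e+09)) m/s ≈ 7.084e+06 m/s = 7084 km/s.
vₐ = √(GM · (2/rₐ − 1/a)) = √(4.045e+21 · (2/1.928e+09 − 1/1.0388e+09)) m/s ≈ 5.497e+05 m/s = 549.7 km/s.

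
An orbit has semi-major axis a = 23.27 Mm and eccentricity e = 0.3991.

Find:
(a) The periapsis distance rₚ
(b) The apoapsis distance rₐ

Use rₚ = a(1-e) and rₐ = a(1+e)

Convert to SI: a = 23.27 Mm = 2.327e+07 m.
(a) rₚ = a(1 − e) = 2.327e+07 · (1 − 0.3991) = 2.327e+07 · 0.6009 ≈ 1.398e+07 m = 13.98 Mm.
(b) rₐ = a(1 + e) = 2.327e+07 · (1 + 0.3991) = 2.327e+07 · 1.3991 ≈ 3.256e+07 m = 32.56 Mm.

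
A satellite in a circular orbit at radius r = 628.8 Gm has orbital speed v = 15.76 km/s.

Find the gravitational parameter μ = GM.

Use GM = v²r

Convert to SI: r = 628.8 Gm = 6.288e+11 m; v = 15.76 km/s = 15760 m/s.
For a circular orbit v² = GM/r, so GM = v² · r.
GM = (15760)² · 6.288e+11 m³/s² ≈ 1.562e+20 m³/s² = 1.562 × 10^20 m³/s².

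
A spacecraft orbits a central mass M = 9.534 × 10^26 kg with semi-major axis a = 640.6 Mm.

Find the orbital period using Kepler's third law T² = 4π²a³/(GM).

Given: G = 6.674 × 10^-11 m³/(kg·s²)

Convert to SI: a = 640.6 Mm = 6.406e+08 m.
GM = G · M = 6.674e-11 · 9.534e+26 = 6.36299e+16 m³/s².
Kepler's third law: T = 2π √(a³ / GM).
Substituting a = 6.406e+08 m and GM = 6.36299e+16 m³/s²:
T = 2π √((6.406e+08)³ / 6.36299e+16) s
T ≈ 4.039e+05 s = 4.674 days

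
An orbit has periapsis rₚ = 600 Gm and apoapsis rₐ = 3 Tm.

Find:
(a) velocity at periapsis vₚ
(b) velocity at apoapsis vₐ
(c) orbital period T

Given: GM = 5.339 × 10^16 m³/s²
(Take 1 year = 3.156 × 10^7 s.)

Convert to SI: rₚ = 600 Gm = 6e+11 m; rₐ = 3 Tm = 3e+12 m.
(a) With a = (rₚ + rₐ)/2 = 1.8e+12 m, vₚ = √(GM (2/rₚ − 1/a)) = √(5.339e+16 · (2/6e+11 − 1/1.8e+12)) m/s ≈ 385.1 m/s
(b) With a = (rₚ + rₐ)/2 = 1.8e+12 m, vₐ = √(GM (2/rₐ − 1/a)) = √(5.339e+16 · (2/3e+12 − 1/1.8e+12)) m/s ≈ 77.02 m/s
(c) With a = (rₚ + rₐ)/2 = 1.8e+12 m, T = 2π √(a³/GM) = 2π √((1.8e+12)³/5.339e+16) s ≈ 6.567e+10 s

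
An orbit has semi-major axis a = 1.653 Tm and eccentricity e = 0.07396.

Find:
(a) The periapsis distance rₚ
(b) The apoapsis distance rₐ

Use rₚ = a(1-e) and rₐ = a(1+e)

Convert to SI: a = 1.653 Tm = 1.653e+12 m.
(a) rₚ = a(1 − e) = 1.653e+12 · (1 − 0.07396) = 1.653e+12 · 0.92604 ≈ 1.531e+12 m = 1.531 Tm.
(b) rₐ = a(1 + e) = 1.653e+12 · (1 + 0.07396) = 1.653e+12 · 1.07396 ≈ 1.775e+12 m = 1.775 Tm.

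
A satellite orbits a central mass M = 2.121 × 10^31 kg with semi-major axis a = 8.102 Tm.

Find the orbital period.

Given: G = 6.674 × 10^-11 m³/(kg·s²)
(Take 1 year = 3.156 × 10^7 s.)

Convert to SI: a = 8.102 Tm = 8.102e+12 m.
GM = G · M = 6.674e-11 · 2.121e+31 = 1.41556e+21 m³/s².
Kepler's third law: T = 2π √(a³ / GM).
Substituting a = 8.102e+12 m and GM = 1.41556e+21 m³/s²:
T = 2π √((8.102e+12)³ / 1.41556e+21) s
T ≈ 3.851e+09 s = 122 years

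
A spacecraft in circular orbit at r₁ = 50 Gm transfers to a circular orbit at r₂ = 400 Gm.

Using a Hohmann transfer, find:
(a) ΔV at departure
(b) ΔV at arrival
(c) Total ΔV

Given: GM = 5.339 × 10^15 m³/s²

Convert to SI: r₁ = 50 Gm = 5e+10 m; r₂ = 400 Gm = 4e+11 m.
Transfer semi-major axis: a_t = (r₁ + r₂)/2 = (5e+10 + 4e+11)/2 = 2.25e+11 m.
Circular speeds: v₁ = √(GM/r₁) = 326.772 m/s, v₂ = √(GM/r₂) = 115.531 m/s.
Transfer speeds (vis-viva v² = GM(2/r − 1/a_t)): v₁ᵗ = 435.696 m/s, v₂ᵗ = 54.462 m/s.
(a) ΔV₁ = |v₁ᵗ − v₁| ≈ 108.9 m/s = 108.9 m/s.
(b) ΔV₂ = |v₂ − v₂ᵗ| ≈ 61.07 m/s = 61.07 m/s.
(c) ΔV_total = ΔV₁ + ΔV₂ ≈ 170 m/s = 170 m/s.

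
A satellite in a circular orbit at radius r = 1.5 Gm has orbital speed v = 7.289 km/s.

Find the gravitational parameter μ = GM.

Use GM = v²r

Convert to SI: r = 1.5 Gm = 1.5e+09 m; v = 7.289 km/s = 7289 m/s.
For a circular orbit v² = GM/r, so GM = v² · r.
GM = (7289)² · 1.5e+09 m³/s² ≈ 7.969e+16 m³/s² = 7.969 × 10^16 m³/s².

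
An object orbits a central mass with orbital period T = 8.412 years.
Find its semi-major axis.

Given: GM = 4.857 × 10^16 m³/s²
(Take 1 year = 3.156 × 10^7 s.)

Convert to SI: T = 8.412 years = 2.65483e+08 s.
Invert Kepler's third law: a = (GM · T² / (4π²))^(1/3).
Substituting T = 2.65483e+08 s and GM = 4.857e+16 m³/s²:
a = (4.857e+16 · (2.65483e+08)² / (4π²))^(1/3) m
a ≈ 4.426e+10 m = 4.426 × 10^10 m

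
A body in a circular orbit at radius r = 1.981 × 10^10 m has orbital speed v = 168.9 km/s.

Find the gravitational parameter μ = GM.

Convert to SI: v = 168.9 km/s = 168900 m/s.
For a circular orbit v² = GM/r, so GM = v² · r.
GM = (168900)² · 1.981e+10 m³/s² ≈ 5.651e+20 m³/s² = 5.651 × 10^20 m³/s².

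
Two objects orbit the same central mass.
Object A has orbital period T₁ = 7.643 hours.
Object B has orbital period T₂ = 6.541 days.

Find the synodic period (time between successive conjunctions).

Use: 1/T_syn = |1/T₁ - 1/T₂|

Convert to SI: T₁ = 7.643 hours = 27514.8 s; T₂ = 6.541 days = 565142 s.
T_syn = |T₁ · T₂ / (T₁ − T₂)|.
T_syn = |27514.8 · 565142 / (27514.8 − 565142)| s ≈ 2.892e+04 s = 8.034 hours.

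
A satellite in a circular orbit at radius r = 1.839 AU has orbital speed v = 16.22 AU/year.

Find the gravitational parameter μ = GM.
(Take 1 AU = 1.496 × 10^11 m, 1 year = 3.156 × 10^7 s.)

Convert to SI: r = 1.839 AU = 2.75114e+11 m; v = 16.22 AU/year = 76885.7 m/s.
For a circular orbit v² = GM/r, so GM = v² · r.
GM = (76885.7)² · 2.75114e+11 m³/s² ≈ 1.626e+21 m³/s² = 1.626 × 10^21 m³/s².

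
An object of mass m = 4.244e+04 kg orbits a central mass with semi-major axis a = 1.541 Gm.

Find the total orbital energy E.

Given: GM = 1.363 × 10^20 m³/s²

Convert to SI: a = 1.541 Gm = 1.541e+09 m.
E = −GMm / (2a).
E = −1.363e+20 · 4.244e+04 / (2 · 1.541e+09) J ≈ -1.877e+15 J = -1.877 PJ.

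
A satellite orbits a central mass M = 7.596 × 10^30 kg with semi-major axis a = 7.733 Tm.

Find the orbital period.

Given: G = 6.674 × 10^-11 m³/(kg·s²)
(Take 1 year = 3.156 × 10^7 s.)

Convert to SI: a = 7.733 Tm = 7.733e+12 m.
GM = G · M = 6.674e-11 · 7.596e+30 = 5.06957e+20 m³/s².
Kepler's third law: T = 2π √(a³ / GM).
Substituting a = 7.733e+12 m and GM = 5.06957e+20 m³/s²:
T = 2π √((7.733e+12)³ / 5.06957e+20) s
T ≈ 6.001e+09 s = 190.1 years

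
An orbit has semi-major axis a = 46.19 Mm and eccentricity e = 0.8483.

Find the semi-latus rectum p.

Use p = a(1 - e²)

Convert to SI: a = 46.19 Mm = 4.619e+07 m.
p = a (1 − e²).
p = 4.619e+07 · (1 − (0.8483)²) = 4.619e+07 · 0.280387 ≈ 1.295e+07 m = 12.95 Mm.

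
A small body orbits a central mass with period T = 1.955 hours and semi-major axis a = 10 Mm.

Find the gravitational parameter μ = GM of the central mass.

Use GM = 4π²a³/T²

Convert to SI: T = 1.955 hours = 7038 s; a = 10 Mm = 1e+07 m.
GM = 4π² · a³ / T².
GM = 4π² · (1e+07)³ / (7038)² m³/s² ≈ 7.97e+14 m³/s² = 7.97 × 10^14 m³/s².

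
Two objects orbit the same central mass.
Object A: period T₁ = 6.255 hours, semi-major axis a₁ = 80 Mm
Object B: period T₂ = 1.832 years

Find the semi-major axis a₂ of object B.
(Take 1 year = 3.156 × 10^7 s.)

Convert to SI: T₁ = 6.255 hours = 22518 s; a₁ = 80 Mm = 8e+07 m; T₂ = 1.832 years = 5.78179e+07 s.
Kepler's third law: (T₁/T₂)² = (a₁/a₂)³ ⇒ a₂ = a₁ · (T₂/T₁)^(2/3).
T₂/T₁ = 5.78179e+07 / 22518 = 2567.63.
a₂ = 8e+07 · (2567.63)^(2/3) m ≈ 1.5e+10 m = 15 Gm.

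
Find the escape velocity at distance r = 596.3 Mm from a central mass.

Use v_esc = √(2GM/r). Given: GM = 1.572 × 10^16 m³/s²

Convert to SI: r = 596.3 Mm = 5.963e+08 m.
Escape velocity comes from setting total energy to zero: ½v² − GM/r = 0 ⇒ v_esc = √(2GM / r).
v_esc = √(2 · 1.572e+16 / 5.963e+08) m/s ≈ 7261 m/s = 7.261 km/s.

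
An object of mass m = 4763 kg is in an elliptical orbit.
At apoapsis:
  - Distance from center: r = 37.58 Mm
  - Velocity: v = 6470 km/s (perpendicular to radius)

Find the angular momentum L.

Convert to SI: r = 37.58 Mm = 3.758e+07 m; v = 6470 km/s = 6.47e+06 m/s.
Since v is perpendicular to r, L = m · v · r.
L = 4763 · 6.47e+06 · 3.758e+07 kg·m²/s ≈ 1.158e+18 kg·m²/s.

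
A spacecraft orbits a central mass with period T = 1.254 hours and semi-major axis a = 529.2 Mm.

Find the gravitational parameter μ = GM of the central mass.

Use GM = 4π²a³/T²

Convert to SI: T = 1.254 hours = 4514.4 s; a = 529.2 Mm = 5.292e+08 m.
GM = 4π² · a³ / T².
GM = 4π² · (5.292e+08)³ / (4514.4)² m³/s² ≈ 2.871e+20 m³/s² = 2.871 × 10^20 m³/s².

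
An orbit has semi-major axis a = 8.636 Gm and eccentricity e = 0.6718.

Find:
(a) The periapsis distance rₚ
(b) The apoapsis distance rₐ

Convert to SI: a = 8.636 Gm = 8.636e+09 m.
(a) rₚ = a(1 − e) = 8.636e+09 · (1 − 0.6718) = 8.636e+09 · 0.3282 ≈ 2.834e+09 m = 2.834 Gm.
(b) rₐ = a(1 + e) = 8.636e+09 · (1 + 0.6718) = 8.636e+09 · 1.6718 ≈ 1.444e+10 m = 14.44 Gm.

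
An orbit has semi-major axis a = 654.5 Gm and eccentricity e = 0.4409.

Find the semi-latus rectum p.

Convert to SI: a = 654.5 Gm = 6.545e+11 m.
p = a (1 − e²).
p = 6.545e+11 · (1 − (0.4409)²) = 6.545e+11 · 0.805607 ≈ 5.273e+11 m = 527.3 Gm.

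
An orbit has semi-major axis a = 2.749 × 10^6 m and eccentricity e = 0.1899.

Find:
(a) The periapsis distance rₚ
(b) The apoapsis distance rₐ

(a) rₚ = a(1 − e) = 2.749e+06 · (1 − 0.1899) = 2.749e+06 · 0.8101 ≈ 2.227e+06 m = 2.227 × 10^6 m.
(b) rₐ = a(1 + e) = 2.749e+06 · (1 + 0.1899) = 2.749e+06 · 1.1899 ≈ 3.271e+06 m = 3.271 × 10^6 m.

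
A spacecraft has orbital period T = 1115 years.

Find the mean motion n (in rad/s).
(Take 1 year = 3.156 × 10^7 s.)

Convert to SI: T = 1115 years = 3.51894e+10 s.
n = 2π / T.
n = 2π / 3.51894e+10 s ≈ 1.786e-10 rad/s.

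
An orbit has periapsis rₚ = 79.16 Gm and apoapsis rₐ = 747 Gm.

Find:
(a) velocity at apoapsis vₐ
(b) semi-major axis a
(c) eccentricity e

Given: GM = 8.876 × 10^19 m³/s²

Convert to SI: rₚ = 79.16 Gm = 7.916e+10 m; rₐ = 747 Gm = 7.47e+11 m.
(a) With a = (rₚ + rₐ)/2 = 4.1308e+11 m, vₐ = √(GM (2/rₐ − 1/a)) = √(8.876e+19 · (2/7.47e+11 − 1/4.1308e+11)) m/s ≈ 4772 m/s
(b) a = (rₚ + rₐ)/2 = (7.916e+10 + 7.47e+11)/2 ≈ 4.131e+11 m
(c) e = (rₐ − rₚ)/(rₐ + rₚ) = (7.47e+11 − 7.916e+10)/(7.47e+11 + 7.916e+10) ≈ 0.8084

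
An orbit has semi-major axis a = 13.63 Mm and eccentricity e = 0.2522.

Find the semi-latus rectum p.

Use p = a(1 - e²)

Convert to SI: a = 13.63 Mm = 1.363e+07 m.
p = a (1 − e²).
p = 1.363e+07 · (1 − (0.2522)²) = 1.363e+07 · 0.936395 ≈ 1.276e+07 m = 12.76 Mm.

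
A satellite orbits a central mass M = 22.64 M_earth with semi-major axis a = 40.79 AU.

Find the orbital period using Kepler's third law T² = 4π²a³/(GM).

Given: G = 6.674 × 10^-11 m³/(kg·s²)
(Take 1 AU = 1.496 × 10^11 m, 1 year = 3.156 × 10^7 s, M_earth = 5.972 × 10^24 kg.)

Convert to SI: a = 40.79 AU = 6.10218e+12 m; M = 22.64 M_earth = 1.35206e+26 kg.
GM = G · M = 6.674e-11 · 1.35206e+26 = 9.02365e+15 m³/s².
Kepler's third law: T = 2π √(a³ / GM).
Substituting a = 6.10218e+12 m and GM = 9.02365e+15 m³/s²:
T = 2π √((6.10218e+12)³ / 9.02365e+15) s
T ≈ 9.97e+11 s = 3.159e+04 years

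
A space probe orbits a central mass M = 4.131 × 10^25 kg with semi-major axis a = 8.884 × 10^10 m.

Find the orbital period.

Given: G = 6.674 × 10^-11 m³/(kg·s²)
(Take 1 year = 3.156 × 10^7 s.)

GM = G · M = 6.674e-11 · 4.131e+25 = 2.75703e+15 m³/s².
Kepler's third law: T = 2π √(a³ / GM).
Substituting a = 8.884e+10 m and GM = 2.75703e+15 m³/s²:
T = 2π √((8.884e+10)³ / 2.75703e+15) s
T ≈ 3.169e+09 s = 100.4 years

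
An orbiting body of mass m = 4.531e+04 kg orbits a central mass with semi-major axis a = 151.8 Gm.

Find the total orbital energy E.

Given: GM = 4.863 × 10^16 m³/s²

Convert to SI: a = 151.8 Gm = 1.518e+11 m.
E = −GMm / (2a).
E = −4.863e+16 · 4.531e+04 / (2 · 1.518e+11) J ≈ -7.258e+09 J = -7.258 GJ.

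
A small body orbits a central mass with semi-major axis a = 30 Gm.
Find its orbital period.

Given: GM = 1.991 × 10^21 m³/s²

Convert to SI: a = 30 Gm = 3e+10 m.
Kepler's third law: T = 2π √(a³ / GM).
Substituting a = 3e+10 m and GM = 1.991e+21 m³/s²:
T = 2π √((3e+10)³ / 1.991e+21) s
T ≈ 7.317e+05 s = 8.469 days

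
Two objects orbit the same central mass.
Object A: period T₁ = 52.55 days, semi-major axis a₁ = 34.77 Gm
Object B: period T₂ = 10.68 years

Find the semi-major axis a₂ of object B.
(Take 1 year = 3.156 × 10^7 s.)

Convert to SI: T₁ = 52.55 days = 4.54032e+06 s; a₁ = 34.77 Gm = 3.477e+10 m; T₂ = 10.68 years = 3.37061e+08 s.
Kepler's third law: (T₁/T₂)² = (a₁/a₂)³ ⇒ a₂ = a₁ · (T₂/T₁)^(2/3).
T₂/T₁ = 3.37061e+08 / 4.54032e+06 = 74.2372.
a₂ = 3.477e+10 · (74.2372)^(2/3) m ≈ 6.142e+11 m = 614.2 Gm.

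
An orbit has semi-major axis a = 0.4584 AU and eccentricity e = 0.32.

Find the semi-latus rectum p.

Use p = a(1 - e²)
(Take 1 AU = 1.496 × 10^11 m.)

Convert to SI: a = 0.4584 AU = 6.85766e+10 m.
p = a (1 − e²).
p = 6.85766e+10 · (1 − (0.32)²) = 6.85766e+10 · 0.8976 ≈ 6.155e+10 m = 0.4115 AU.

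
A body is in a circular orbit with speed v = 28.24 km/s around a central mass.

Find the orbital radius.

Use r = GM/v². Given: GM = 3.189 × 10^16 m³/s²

Convert to SI: v = 28.24 km/s = 28240 m/s.
For a circular orbit, v² = GM / r, so r = GM / v².
r = 3.189e+16 / (28240)² m ≈ 3.999e+07 m = 39.99 Mm.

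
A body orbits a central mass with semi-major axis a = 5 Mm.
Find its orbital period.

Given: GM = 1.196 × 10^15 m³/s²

Convert to SI: a = 5 Mm = 5e+06 m.
Kepler's third law: T = 2π √(a³ / GM).
Substituting a = 5e+06 m and GM = 1.196e+15 m³/s²:
T = 2π √((5e+06)³ / 1.196e+15) s
T ≈ 2031 s = 33.85 minutes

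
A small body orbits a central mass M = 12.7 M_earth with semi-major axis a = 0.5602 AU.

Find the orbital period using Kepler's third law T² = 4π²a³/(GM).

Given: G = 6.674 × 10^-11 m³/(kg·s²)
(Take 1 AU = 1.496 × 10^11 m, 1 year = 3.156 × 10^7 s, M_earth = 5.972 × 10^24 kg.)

Convert to SI: a = 0.5602 AU = 8.38059e+10 m; M = 12.7 M_earth = 7.58444e+25 kg.
GM = G · M = 6.674e-11 · 7.58444e+25 = 5.06186e+15 m³/s².
Kepler's third law: T = 2π √(a³ / GM).
Substituting a = 8.38059e+10 m and GM = 5.06186e+15 m³/s²:
T = 2π √((8.38059e+10)³ / 5.06186e+15) s
T ≈ 2.143e+09 s = 67.89 years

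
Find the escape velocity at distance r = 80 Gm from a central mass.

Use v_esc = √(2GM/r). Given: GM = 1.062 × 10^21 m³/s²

Convert to SI: r = 80 Gm = 8e+10 m.
Escape velocity comes from setting total energy to zero: ½v² − GM/r = 0 ⇒ v_esc = √(2GM / r).
v_esc = √(2 · 1.062e+21 / 8e+10) m/s ≈ 1.629e+05 m/s = 162.9 km/s.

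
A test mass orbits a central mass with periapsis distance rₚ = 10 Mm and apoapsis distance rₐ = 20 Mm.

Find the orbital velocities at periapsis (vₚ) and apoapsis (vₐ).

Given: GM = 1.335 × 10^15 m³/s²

Convert to SI: rₚ = 10 Mm = 1e+07 m; rₐ = 20 Mm = 2e+07 m.
Use the vis-viva equation v² = GM(2/r − 1/a) with a = (rₚ + rₐ)/2 = (1e+07 + 2e+07)/2 = 1.5e+07 m.
vₚ = √(GM · (2/rₚ − 1/a)) = √(1.335e+15 · (2/1e+07 − 1/1.5e+07)) m/s ≈ 1.334e+04 m/s = 13.34 km/s.
vₐ = √(GM · (2/rₐ − 1/a)) = √(1.335e+15 · (2/2e+07 − 1/1.5e+07)) m/s ≈ 6671 m/s = 6.671 km/s.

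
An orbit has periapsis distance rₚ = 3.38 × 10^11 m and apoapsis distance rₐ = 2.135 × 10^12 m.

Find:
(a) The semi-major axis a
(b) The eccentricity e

(a) a = (rₚ + rₐ) / 2 = (3.38e+11 + 2.135e+12) / 2 ≈ 1.236e+12 m = 1.236 × 10^12 m.
(b) e = (rₐ − rₚ) / (rₐ + rₚ) = (2.135e+12 − 3.38e+11) / (2.135e+12 + 3.38e+11) ≈ 0.7266.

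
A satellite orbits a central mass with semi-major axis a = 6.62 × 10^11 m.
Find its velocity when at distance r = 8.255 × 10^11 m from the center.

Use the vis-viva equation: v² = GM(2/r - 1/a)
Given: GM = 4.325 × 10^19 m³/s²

Vis-viva: v = √(GM · (2/r − 1/a)).
2/r − 1/a = 2/8.255e+11 − 1/6.62e+11 = 9.122e-13 m⁻¹.
v = √(4.325e+19 · 9.122e-13) m/s ≈ 6281 m/s = 6.281 km/s.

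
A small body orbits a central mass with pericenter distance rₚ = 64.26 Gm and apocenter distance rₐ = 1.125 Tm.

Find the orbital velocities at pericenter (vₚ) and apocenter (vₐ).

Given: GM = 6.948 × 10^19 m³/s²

Convert to SI: rₚ = 64.26 Gm = 6.426e+10 m; rₐ = 1.125 Tm = 1.125e+12 m.
Use the vis-viva equation v² = GM(2/r − 1/a) with a = (rₚ + rₐ)/2 = (6.426e+10 + 1.125e+12)/2 = 5.9463e+11 m.
vₚ = √(GM · (2/rₚ − 1/a)) = √(6.948e+19 · (2/6.426e+10 − 1/5.9463e+11)) m/s ≈ 4.523e+04 m/s = 45.23 km/s.
vₐ = √(GM · (2/rₐ − 1/a)) = √(6.948e+19 · (2/1.125e+12 − 1/5.9463e+11)) m/s ≈ 2583 m/s = 2.583 km/s.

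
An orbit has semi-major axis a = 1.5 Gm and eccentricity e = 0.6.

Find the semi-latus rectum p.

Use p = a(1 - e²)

Convert to SI: a = 1.5 Gm = 1.5e+09 m.
p = a (1 − e²).
p = 1.5e+09 · (1 − (0.6)²) = 1.5e+09 · 0.64 ≈ 9.6e+08 m = 960 Mm.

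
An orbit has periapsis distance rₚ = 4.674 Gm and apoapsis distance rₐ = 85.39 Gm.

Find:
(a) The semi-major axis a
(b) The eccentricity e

Convert to SI: rₚ = 4.674 Gm = 4.674e+09 m; rₐ = 85.39 Gm = 8.539e+10 m.
(a) a = (rₚ + rₐ) / 2 = (4.674e+09 + 8.539e+10) / 2 ≈ 4.503e+10 m = 45.03 Gm.
(b) e = (rₐ − rₚ) / (rₐ + rₚ) = (8.539e+10 − 4.674e+09) / (8.539e+10 + 4.674e+09) ≈ 0.8962.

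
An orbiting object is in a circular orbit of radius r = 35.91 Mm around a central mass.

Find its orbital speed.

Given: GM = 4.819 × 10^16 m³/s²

Convert to SI: r = 35.91 Mm = 3.591e+07 m.
For a circular orbit, gravity supplies the centripetal force, so v = √(GM / r).
v = √(4.819e+16 / 3.591e+07) m/s ≈ 3.663e+04 m/s = 36.63 km/s.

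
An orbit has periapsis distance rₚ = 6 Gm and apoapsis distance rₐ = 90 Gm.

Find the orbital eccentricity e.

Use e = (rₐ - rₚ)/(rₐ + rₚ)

Convert to SI: rₚ = 6 Gm = 6e+09 m; rₐ = 90 Gm = 9e+10 m.
e = (rₐ − rₚ) / (rₐ + rₚ).
e = (9e+10 − 6e+09) / (9e+10 + 6e+09) = 8.4e+10 / 9.6e+10 ≈ 0.875.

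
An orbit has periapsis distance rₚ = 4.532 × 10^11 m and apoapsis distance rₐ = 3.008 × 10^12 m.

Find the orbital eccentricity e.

e = (rₐ − rₚ) / (rₐ + rₚ).
e = (3.008e+12 − 4.532e+11) / (3.008e+12 + 4.532e+11) = 2.5548e+12 / 3.4612e+12 ≈ 0.7381.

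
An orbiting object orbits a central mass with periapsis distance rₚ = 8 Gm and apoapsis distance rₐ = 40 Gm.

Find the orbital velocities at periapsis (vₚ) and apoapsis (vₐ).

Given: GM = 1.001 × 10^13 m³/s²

Convert to SI: rₚ = 8 Gm = 8e+09 m; rₐ = 40 Gm = 4e+10 m.
Use the vis-viva equation v² = GM(2/r − 1/a) with a = (rₚ + rₐ)/2 = (8e+09 + 4e+10)/2 = 2.4e+10 m.
vₚ = √(GM · (2/rₚ − 1/a)) = √(1.001e+13 · (2/8e+09 − 1/2.4e+10)) m/s ≈ 45.67 m/s = 45.67 m/s.
vₐ = √(GM · (2/rₐ − 1/a)) = √(1.001e+13 · (2/4e+10 − 1/2.4e+10)) m/s ≈ 9.133 m/s = 9.133 m/s.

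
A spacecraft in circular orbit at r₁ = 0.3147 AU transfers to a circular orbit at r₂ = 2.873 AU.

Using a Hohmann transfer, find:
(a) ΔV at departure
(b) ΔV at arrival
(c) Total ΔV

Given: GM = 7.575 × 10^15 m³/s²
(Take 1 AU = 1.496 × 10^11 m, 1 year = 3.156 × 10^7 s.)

Convert to SI: r₁ = 0.3147 AU = 4.70791e+10 m; r₂ = 2.873 AU = 4.29801e+11 m.
Transfer semi-major axis: a_t = (r₁ + r₂)/2 = (4.70791e+10 + 4.29801e+11)/2 = 2.3844e+11 m.
Circular speeds: v₁ = √(GM/r₁) = 401.123 m/s, v₂ = √(GM/r₂) = 132.757 m/s.
Transfer speeds (vis-viva v² = GM(2/r − 1/a_t)): v₁ᵗ = 538.544 m/s, v₂ᵗ = 58.9905 m/s.
(a) ΔV₁ = |v₁ᵗ − v₁| ≈ 137.4 m/s = 0.02899 AU/year.
(b) ΔV₂ = |v₂ − v₂ᵗ| ≈ 73.77 m/s = 0.01556 AU/year.
(c) ΔV_total = ΔV₁ + ΔV₂ ≈ 211.2 m/s = 0.04455 AU/year.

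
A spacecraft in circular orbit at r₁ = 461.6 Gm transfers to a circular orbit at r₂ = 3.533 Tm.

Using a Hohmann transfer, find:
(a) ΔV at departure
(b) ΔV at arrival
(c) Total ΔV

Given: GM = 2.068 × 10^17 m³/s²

Convert to SI: r₁ = 461.6 Gm = 4.616e+11 m; r₂ = 3.533 Tm = 3.533e+12 m.
Transfer semi-major axis: a_t = (r₁ + r₂)/2 = (4.616e+11 + 3.533e+12)/2 = 1.9973e+12 m.
Circular speeds: v₁ = √(GM/r₁) = 669.333 m/s, v₂ = √(GM/r₂) = 241.938 m/s.
Transfer speeds (vis-viva v² = GM(2/r − 1/a_t)): v₁ᵗ = 890.21 m/s, v₂ᵗ = 116.309 m/s.
(a) ΔV₁ = |v₁ᵗ − v₁| ≈ 220.9 m/s = 220.9 m/s.
(b) ΔV₂ = |v₂ − v₂ᵗ| ≈ 125.6 m/s = 125.6 m/s.
(c) ΔV_total = ΔV₁ + ΔV₂ ≈ 346.5 m/s = 346.5 m/s.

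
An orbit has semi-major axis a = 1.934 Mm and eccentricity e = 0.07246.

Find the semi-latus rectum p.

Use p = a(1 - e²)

Convert to SI: a = 1.934 Mm = 1.934e+06 m.
p = a (1 − e²).
p = 1.934e+06 · (1 − (0.07246)²) = 1.934e+06 · 0.99475 ≈ 1.924e+06 m = 1.924 Mm.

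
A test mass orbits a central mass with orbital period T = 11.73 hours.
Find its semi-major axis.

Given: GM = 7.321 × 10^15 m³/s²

Convert to SI: T = 11.73 hours = 42228 s.
Invert Kepler's third law: a = (GM · T² / (4π²))^(1/3).
Substituting T = 42228 s and GM = 7.321e+15 m³/s²:
a = (7.321e+15 · (42228)² / (4π²))^(1/3) m
a ≈ 6.915e+07 m = 69.15 Mm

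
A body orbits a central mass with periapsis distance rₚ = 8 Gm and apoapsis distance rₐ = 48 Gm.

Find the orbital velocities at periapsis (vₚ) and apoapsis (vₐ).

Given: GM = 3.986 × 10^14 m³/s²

Convert to SI: rₚ = 8 Gm = 8e+09 m; rₐ = 48 Gm = 4.8e+10 m.
Use the vis-viva equation v² = GM(2/r − 1/a) with a = (rₚ + rₐ)/2 = (8e+09 + 4.8e+10)/2 = 2.8e+10 m.
vₚ = √(GM · (2/rₚ − 1/a)) = √(3.986e+14 · (2/8e+09 − 1/2.8e+10)) m/s ≈ 292.3 m/s = 292.3 m/s.
vₐ = √(GM · (2/rₐ − 1/a)) = √(3.986e+14 · (2/4.8e+10 − 1/2.8e+10)) m/s ≈ 48.71 m/s = 48.71 m/s.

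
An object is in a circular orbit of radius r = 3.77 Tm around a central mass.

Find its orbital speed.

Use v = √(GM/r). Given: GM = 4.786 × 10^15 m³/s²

Convert to SI: r = 3.77 Tm = 3.77e+12 m.
For a circular orbit, gravity supplies the centripetal force, so v = √(GM / r).
v = √(4.786e+15 / 3.77e+12) m/s ≈ 35.63 m/s = 35.63 m/s.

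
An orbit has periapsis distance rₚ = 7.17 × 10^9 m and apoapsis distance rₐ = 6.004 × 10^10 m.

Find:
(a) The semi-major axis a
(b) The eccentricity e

(a) a = (rₚ + rₐ) / 2 = (7.17e+09 + 6.004e+10) / 2 ≈ 3.36e+10 m = 3.361 × 10^10 m.
(b) e = (rₐ − rₚ) / (rₐ + rₚ) = (6.004e+10 − 7.17e+09) / (6.004e+10 + 7.17e+09) ≈ 0.7866.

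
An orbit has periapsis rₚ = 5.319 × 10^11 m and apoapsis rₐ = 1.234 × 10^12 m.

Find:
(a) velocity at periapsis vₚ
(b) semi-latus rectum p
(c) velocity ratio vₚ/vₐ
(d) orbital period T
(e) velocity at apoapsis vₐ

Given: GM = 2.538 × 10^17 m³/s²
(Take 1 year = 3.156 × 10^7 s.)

(a) With a = (rₚ + rₐ)/2 = 8.8295e+11 m, vₚ = √(GM (2/rₚ − 1/a)) = √(2.538e+17 · (2/5.319e+11 − 1/8.8295e+11)) m/s ≈ 816.6 m/s
(b) From a = (rₚ + rₐ)/2 = 8.8295e+11 m and e = (rₐ − rₚ)/(rₐ + rₚ) = 0.397588, p = a(1 − e²) = 8.8295e+11 · (1 − (0.397588)²) ≈ 7.434e+11 m
(c) Conservation of angular momentum (rₚvₚ = rₐvₐ) gives vₚ/vₐ = rₐ/rₚ = 1.234e+12/5.319e+11 ≈ 2.32
(d) With a = (rₚ + rₐ)/2 = 8.8295e+11 m, T = 2π √(a³/GM) = 2π √((8.8295e+11)³/2.538e+17) s ≈ 1.035e+10 s
(e) With a = (rₚ + rₐ)/2 = 8.8295e+11 m, vₐ = √(GM (2/rₐ − 1/a)) = √(2.538e+17 · (2/1.234e+12 − 1/8.8295e+11)) m/s ≈ 352 m/s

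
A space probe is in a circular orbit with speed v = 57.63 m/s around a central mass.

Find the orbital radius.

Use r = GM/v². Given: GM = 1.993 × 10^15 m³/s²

For a circular orbit, v² = GM / r, so r = GM / v².
r = 1.993e+15 / (57.63)² m ≈ 6.001e+11 m = 600.1 Gm.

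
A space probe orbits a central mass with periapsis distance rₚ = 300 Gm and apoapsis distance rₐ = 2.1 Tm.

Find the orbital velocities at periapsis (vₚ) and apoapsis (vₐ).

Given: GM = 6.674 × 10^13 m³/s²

Convert to SI: rₚ = 300 Gm = 3e+11 m; rₐ = 2.1 Tm = 2.1e+12 m.
Use the vis-viva equation v² = GM(2/r − 1/a) with a = (rₚ + rₐ)/2 = (3e+11 + 2.1e+12)/2 = 1.2e+12 m.
vₚ = √(GM · (2/rₚ − 1/a)) = √(6.674e+13 · (2/3e+11 − 1/1.2e+12)) m/s ≈ 19.73 m/s = 19.73 m/s.
vₐ = √(GM · (2/rₐ − 1/a)) = √(6.674e+13 · (2/2.1e+12 − 1/1.2e+12)) m/s ≈ 2.819 m/s = 2.819 m/s.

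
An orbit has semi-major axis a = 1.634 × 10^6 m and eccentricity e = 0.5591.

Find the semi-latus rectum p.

p = a (1 − e²).
p = 1.634e+06 · (1 − (0.5591)²) = 1.634e+06 · 0.687407 ≈ 1.123e+06 m = 1.123 × 10^6 m.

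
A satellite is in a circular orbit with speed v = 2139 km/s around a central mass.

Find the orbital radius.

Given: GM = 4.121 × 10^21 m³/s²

Convert to SI: v = 2139 km/s = 2.139e+06 m/s.
For a circular orbit, v² = GM / r, so r = GM / v².
r = 4.121e+21 / (2.139e+06)² m ≈ 9.007e+08 m = 900.7 Mm.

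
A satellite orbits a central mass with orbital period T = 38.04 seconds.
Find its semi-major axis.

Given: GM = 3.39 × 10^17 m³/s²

Invert Kepler's third law: a = (GM · T² / (4π²))^(1/3).
Substituting T = 38.04 s and GM = 3.39e+17 m³/s²:
a = (3.39e+17 · (38.04)² / (4π²))^(1/3) m
a ≈ 2.316e+06 m = 2.316 × 10^6 m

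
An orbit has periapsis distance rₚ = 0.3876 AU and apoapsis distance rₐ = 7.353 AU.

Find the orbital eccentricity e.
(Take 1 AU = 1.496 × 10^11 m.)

Convert to SI: rₚ = 0.3876 AU = 5.7985e+10 m; rₐ = 7.353 AU = 1.10001e+12 m.
e = (rₐ − rₚ) / (rₐ + rₚ).
e = (1.10001e+12 − 5.7985e+10) / (1.10001e+12 + 5.7985e+10) = 1.04202e+12 / 1.15799e+12 ≈ 0.8999.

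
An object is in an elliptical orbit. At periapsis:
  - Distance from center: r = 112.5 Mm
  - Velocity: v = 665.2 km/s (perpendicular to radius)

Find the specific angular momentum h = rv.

Convert to SI: r = 112.5 Mm = 1.125e+08 m; v = 665.2 km/s = 665200 m/s.
With v perpendicular to r, h = r · v.
h = 1.125e+08 · 665200 m²/s ≈ 7.484e+13 m²/s.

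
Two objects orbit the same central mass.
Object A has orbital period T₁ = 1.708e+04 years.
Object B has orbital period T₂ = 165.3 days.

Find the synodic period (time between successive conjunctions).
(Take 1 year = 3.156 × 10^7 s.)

Convert to SI: T₁ = 1.708e+04 years = 5.39045e+11 s; T₂ = 165.3 days = 1.42819e+07 s.
T_syn = |T₁ · T₂ / (T₁ − T₂)|.
T_syn = |5.39045e+11 · 1.42819e+07 / (5.39045e+11 − 1.42819e+07)| s ≈ 1.428e+07 s = 165.3 days.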